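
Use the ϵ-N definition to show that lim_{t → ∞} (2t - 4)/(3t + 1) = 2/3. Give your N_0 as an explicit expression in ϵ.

Let ϵ > 0. We seek N_0 > 0 such that t > N_0 implies |(2t - 4)/(3t + 1) − (2/3)| < ϵ.
(2t - 4)/(3t + 1) − (2/3) = (3(2t - 4) − 2(3t + 1)) / (3(3t + 1)) = -14/(3(3t + 1)).
For t > 0 we have 3t + 1 > 3t, so |(2t - 4)/(3t + 1) − (2/3)| = 14/(3(3t + 1)) < 14/(3·3t) = (14/9)/t.
Thus |(2t - 4)/(3t + 1) − (2/3)| < ϵ whenever t > (14/9)/ϵ.
Take N_0 = (14/9)/ϵ. If t > N_0 then |(2t - 4)/(3t + 1) − (2/3)| < (14/9)/t < ϵ.

N_0 = (14/9)/ϵ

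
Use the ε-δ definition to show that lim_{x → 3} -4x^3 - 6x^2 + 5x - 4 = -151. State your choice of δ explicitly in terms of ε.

Suppose ε > 0. We want δ > 0 such that 0 < |x − 3| < δ implies |(-4x^3 - 6x^2 + 5x - 4) + 151| < ε.
(-4x^3 - 6x^2 + 5x - 4) + 151 = -4x^3 - 6x^2 + 5x + 147 = (x − 3)(-4x^2 - 18x - 49).
So |(-4x^3 - 6x^2 + 5x - 4) + 151| = |x − 3|·|-4x^2 - 18x - 49|.
Assume first that |x − 3| < 1, so |x| < 4. Then |-4x^2 - 18x - 49| ≤ 4·4^2 + 18·4 + 49 = 185.
Hence |(-4x^3 - 6x^2 + 5x - 4) + 151| ≤ 185|x − 3| < ε provided |x − 3| < ε/185.
Take δ = min(1, ε/185). Then 0 < |x − 3| < δ gives both |x − 3| < 1 and |x − 3| < ε/185, so |(-4x^3 - 6x^2 + 5x - 4) + 151| < ε.

δ = min(1, ε/185)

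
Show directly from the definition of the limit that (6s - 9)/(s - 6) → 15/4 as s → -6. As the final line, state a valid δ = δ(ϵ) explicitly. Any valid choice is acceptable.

δ = min(6, (8/3)ϵ)

Fix ϵ > 0. We want δ > 0 with 0 < |s + 6| < δ ⇒ |(6s - 9)/(s - 6) − (15/4)| < ϵ.
Combining over a common denominator, (6s - 9)/(s - 6) − (15/4) = [(6s - 9)·(-12) − (-45)·(s - 6)] / [(-12)·(s - 6)] = -27(s + 6) / ((-12)(s - 6)).
So |(6s - 9)/(s - 6) − (15/4)| = 27|s + 6| / (12·|s − 6|).
Restrict δ ≤ 6. Then |s + 6| < 6 gives |s − 6| = |(s + 6) + (-12)| ≥ 12 − 6 = 6.
Hence |(6s - 9)/(s - 6) − (15/4)| < 27|s + 6|/(12·6) = (3/8)|s + 6|, which is < ϵ once |s + 6| < (8/3)ϵ.
Take δ = min(6, (8/3)ϵ). Then 0 < |s + 6| < δ forces both bounds, so |(6s - 9)/(s - 6) − (15/4)| < ϵ.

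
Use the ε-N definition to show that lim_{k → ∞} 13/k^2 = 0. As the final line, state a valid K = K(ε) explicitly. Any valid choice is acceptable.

Let ε > 0 be given. For k ≥ 1, |13/k^2 − 0| = 13/k^2.
13/k^2 < ε ⇔ k^2 > 13/ε ⇔ k > (13/ε)^{1/2}.
Take K = (13/ε)^{1/2}. Then k > K implies 13/k^2 < ε.

K = (13/ε)^{1/2}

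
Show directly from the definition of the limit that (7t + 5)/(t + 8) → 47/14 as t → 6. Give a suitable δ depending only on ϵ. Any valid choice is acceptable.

Let ϵ > 0 be given. We want δ > 0 with 0 < |t − 6| < δ ⇒ |(7t + 5)/(t + 8) − (47/14)| < ϵ.
Combining over a common denominator, (7t + 5)/(t + 8) − (47/14) = [(7t + 5)·14 − 47·(t + 8)] / [14·(t + 8)] = 51(t − 6) / (14(t + 8)).
So |(7t + 5)/(t + 8) − (47/14)| = 51|t − 6| / (14·|t + 8|).
Require δ ≤ 7, so |t + 8| ≥ |14| − |t − 6| > 14 − 7 = 7.
Hence |(7t + 5)/(t + 8) − (47/14)| < 51|t − 6|/(14·7) = (51/98)|t − 6|, which is < ϵ once |t − 6| < (98/51)ϵ.
Take δ = min(7, (98/51)ϵ). Then 0 < |t − 6| < δ forces both bounds, so |(7t + 5)/(t + 8) − (47/14)| < ϵ.

δ = min(7, (98/51)ϵ)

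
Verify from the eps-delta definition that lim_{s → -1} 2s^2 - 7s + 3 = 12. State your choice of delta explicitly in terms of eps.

delta = min(1, eps/13)

Fix eps > 0. We want delta > 0 such that 0 < |s + 1| < delta implies |(2s^2 - 7s + 3) − 12| < eps.
(2s^2 - 7s + 3) − 12 = 2s^2 - 7s - 9 = (s + 1)(2s - 9).
So |(2s^2 - 7s + 3) − 12| = |s + 1|·|2s - 9|.
Require delta ≤ 1. Then |s + 1| < 1 gives |s| < 2, and by the triangle inequality |2s - 9| ≤ 2·2 + 9 = 13.
Hence |(2s^2 - 7s + 3) − 12| ≤ 13|s + 1| < eps provided |s + 1| < eps/13.
Choosing delta = min(1, eps/13) ensures both conditions, hence |(2s^2 - 7s + 3) − 12| < eps.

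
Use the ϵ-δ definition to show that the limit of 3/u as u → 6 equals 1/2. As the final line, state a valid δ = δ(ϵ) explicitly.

δ = min(3, 6ϵ)

Let ϵ > 0 be given. We seek δ > 0 such that 0 < |u − 6| < δ implies |3/u − (1/2)| < ϵ.
|3/u − (1/2)| = 3·|6 − u|/(6·|u|) = 3|u − 6|/(6|u|).
Restrict δ ≤ 3. Then |u − 6| < 3 gives |u| > 3, so 6|u| > 18.
Then |3/u − (1/2)| < 3|u − 6|/18, which is < ϵ when |u − 6| < 6ϵ.
Take δ = min(3, 6ϵ). Then 0 < |u − 6| < δ gives both |u − 6| < 3 and |u − 6| < 6ϵ, so |3/u − (1/2)| < ϵ.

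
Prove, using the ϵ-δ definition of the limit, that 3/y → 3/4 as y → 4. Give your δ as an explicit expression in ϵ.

δ = min(2, (8/3)ϵ)

Suppose ϵ > 0. We seek δ > 0 such that 0 < |y − 4| < δ implies |3/y − (3/4)| < ϵ.
|3/y − (3/4)| = 3·|4 − y|/(4·|y|) = 3|y − 4|/(4|y|).
Require δ ≤ 2 so that |y| > 4 − 2 = 2, hence 4|y| > 8.
Then |3/y − (3/4)| < 3|y − 4|/8, which is < ϵ when |y − 4| < (8/3)ϵ.
Take δ = min(2, (8/3)ϵ). Then 0 < |y − 4| < δ gives both |y − 4| < 2 and |y − 4| < (8/3)ϵ, so |3/y − (3/4)| < ϵ.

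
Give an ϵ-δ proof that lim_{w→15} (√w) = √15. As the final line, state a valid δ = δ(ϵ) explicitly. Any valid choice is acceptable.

δ = min(15, √15·ϵ)

Fix ϵ > 0. We want δ > 0 such that 0 < |w − 15| < δ implies |√w − √15| < ϵ.
Multiplying by the conjugate, |√w − √15| = |w − 15|/(√w + √15).
Restrict δ ≤ 15 so that |w − 15| < 15 forces w > 0, and then √w + √15 > √15.
Hence |√w − √15| < |w − 15|/√15, which is < ϵ once |w − 15| < √15·ϵ.
Take δ = min(15, √15·ϵ). If 0 < |w − 15| < δ then w > 0 and |√w − √15| < |w − 15|/√15 < ϵ.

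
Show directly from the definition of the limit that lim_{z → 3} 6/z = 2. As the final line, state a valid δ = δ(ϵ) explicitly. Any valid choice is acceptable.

Let ϵ > 0. We seek δ > 0 such that 0 < |z − 3| < δ implies |6/z − 2| < ϵ.
|6/z − 2| = 6·|3 − z|/(3·|z|) = 6|z − 3|/(3|z|).
Restrict δ ≤ 3/2. Then |z − 3| < 3/2 gives |z| > 3/2, so 3|z| > 9/2.
Then |6/z − 2| < 6|z − 3|/(9/2), which is < ϵ when |z − 3| < (3/4)ϵ.
Take δ = min(3/2, (3/4)ϵ). Then 0 < |z − 3| < δ gives both |z − 3| < 3/2 and |z − 3| < (3/4)ϵ, so |6/z − 2| < ϵ.

δ = min(3/2, (3/4)ϵ)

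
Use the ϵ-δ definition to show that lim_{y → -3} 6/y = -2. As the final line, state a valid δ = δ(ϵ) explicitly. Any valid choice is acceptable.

Let ϵ > 0 be given. We seek δ > 0 such that 0 < |y + 3| < δ implies |6/y + 2| < ϵ.
|6/y + 2| = 6·|-3 − y|/(3·|y|) = 6|y + 3|/(3|y|).
Restrict δ ≤ 3/2. Then |y + 3| < 3/2 gives |y| > 3/2, so 3|y| > 9/2.
Then |6/y + 2| < 6|y + 3|/(9/2), which is < ϵ when |y + 3| < (3/4)ϵ.
Take δ = min(3/2, (3/4)ϵ). Then 0 < |y + 3| < δ gives both |y + 3| < 3/2 and |y + 3| < (3/4)ϵ, so |6/y + 2| < ϵ.

δ = min(3/2, (3/4)ϵ)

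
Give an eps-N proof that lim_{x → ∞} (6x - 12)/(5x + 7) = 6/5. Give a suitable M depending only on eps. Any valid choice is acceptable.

Suppose eps > 0. We seek M > 0 such that x > M implies |(6x - 12)/(5x + 7) − (6/5)| < eps.
(6x - 12)/(5x + 7) − (6/5) = (5(6x - 12) − 6(5x + 7)) / (5(5x + 7)) = -102/(5(5x + 7)).
For x > 0 we have 5x + 7 > 5x, so |(6x - 12)/(5x + 7) − (6/5)| = 102/(5(5x + 7)) < 102/(5·5x) = (102/25)/x.
Thus |(6x - 12)/(5x + 7) − (6/5)| < eps whenever x > (102/25)/eps.
Take M = (102/25)/eps. If x > M then |(6x - 12)/(5x + 7) − (6/5)| < (102/25)/x < eps.

M = (102/25)/eps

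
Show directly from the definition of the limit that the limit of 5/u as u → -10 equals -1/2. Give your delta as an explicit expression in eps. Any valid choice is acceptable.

Suppose eps > 0. We seek delta > 0 such that 0 < |u + 10| < delta implies |5/u + 1/2| < eps.
|5/u + 1/2| = 5·|-10 − u|/(10·|u|) = 5|u + 10|/(10|u|).
Require delta ≤ 5 so that |u| > 10 − 5 = 5, hence 10|u| > 50.
Then |5/u + 1/2| < 5|u + 10|/50, which is < eps when |u + 10| < 10eps.
Take delta = min(5, 10eps). Then 0 < |u + 10| < delta gives both |u + 10| < 5 and |u + 10| < 10eps, so |5/u + 1/2| < eps.

delta = min(5, 10eps)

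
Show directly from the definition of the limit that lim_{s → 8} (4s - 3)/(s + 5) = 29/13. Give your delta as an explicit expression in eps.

Let eps > 0. We want delta > 0 with 0 < |s − 8| < delta ⇒ |(4s - 3)/(s + 5) − (29/13)| < eps.
Combining over a common denominator, (4s - 3)/(s + 5) − (29/13) = [(4s - 3)·13 − 29·(s + 5)] / [13·(s + 5)] = 23(s − 8) / (13(s + 5)).
So |(4s - 3)/(s + 5) − (29/13)| = 23|s − 8| / (13·|s + 5|).
Restrict delta ≤ 13/2. Then |s − 8| < 13/2 gives |s + 5| = |(s − 8) + 13| ≥ 13 − 13/2 = 13/2.
Hence |(4s - 3)/(s + 5) − (29/13)| < 23|s − 8|/(13·(13/2)) = (46/169)|s − 8|, which is < eps once |s − 8| < (169/46)eps.
Take delta = min(13/2, (169/46)eps). Then 0 < |s − 8| < delta forces both bounds, so |(4s - 3)/(s + 5) − (29/13)| < eps.

delta = min(13/2, (169/46)eps)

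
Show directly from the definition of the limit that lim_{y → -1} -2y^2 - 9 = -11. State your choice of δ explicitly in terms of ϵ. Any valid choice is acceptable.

Let ϵ > 0 be given. We want δ > 0 such that 0 < |y + 1| < δ implies |(-2y^2 - 9) + 11| < ϵ.
(-2y^2 - 9) + 11 = -2y^2 + 2 = (y + 1)(-2y + 2).
So |(-2y^2 - 9) + 11| = |y + 1|·|-2y + 2|.
Assume first that |y + 1| < 1, so |y| < 2. Then |-2y + 2| ≤ 2·2 + 2 = 6.
Hence |(-2y^2 - 9) + 11| ≤ 6|y + 1| < ϵ provided |y + 1| < ϵ/6.
Choosing δ = min(1, ϵ/6) ensures both conditions, hence |(-2y^2 - 9) + 11| < ϵ.

δ = min(1, ϵ/6)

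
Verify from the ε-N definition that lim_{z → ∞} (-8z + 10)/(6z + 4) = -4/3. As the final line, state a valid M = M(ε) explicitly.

M = (23/9)/ε

Fix ε > 0. We seek M > 0 such that z > M implies |(-8z + 10)/(6z + 4) + 4/3| < ε.
(-8z + 10)/(6z + 4) + 4/3 = (6(-8z + 10) − (-8)(6z + 4)) / (6(6z + 4)) = 92/(6(6z + 4)).
For z > 0 we have 6z + 4 > 6z, so |(-8z + 10)/(6z + 4) + 4/3| = 92/(6(6z + 4)) < 92/(6·6z) = (23/9)/z.
Thus |(-8z + 10)/(6z + 4) + 4/3| < ε whenever z > (23/9)/ε.
Take M = (23/9)/ε. If z > M then |(-8z + 10)/(6z + 4) + 4/3| < (23/9)/z < ε.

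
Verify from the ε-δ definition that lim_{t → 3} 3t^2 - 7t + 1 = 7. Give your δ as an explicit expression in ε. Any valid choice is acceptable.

δ = min(2, ε/17)

Let ε > 0 be given. We want δ > 0 such that 0 < |t − 3| < δ implies |(3t^2 - 7t + 1) − 7| < ε.
(3t^2 - 7t + 1) − 7 = 3t^2 - 7t - 6 = (t − 3)(3t + 2).
So |(3t^2 - 7t + 1) − 7| = |t − 3|·|3t + 2|.
Assume first that |t − 3| < 2, so |t| < 5. Then |3t + 2| ≤ 3·5 + 2 = 17.
Hence |(3t^2 - 7t + 1) − 7| ≤ 17|t − 3| < ε provided |t − 3| < ε/17.
Choosing δ = min(2, ε/17) ensures both conditions, hence |(3t^2 - 7t + 1) − 7| < ε.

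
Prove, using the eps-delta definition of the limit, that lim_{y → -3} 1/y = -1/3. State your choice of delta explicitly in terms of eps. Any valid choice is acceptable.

delta = min(3/2, (9/2)eps)

Let eps > 0. We seek delta > 0 such that 0 < |y + 3| < delta implies |1/y + 1/3| < eps.
|1/y + 1/3| = |-3 − y|/(3·|y|) = |y + 3|/(3|y|).
Restrict delta ≤ 3/2. Then |y + 3| < 3/2 gives |y| > 3/2, so 3|y| > 9/2.
Then |1/y + 1/3| < |y + 3|/(9/2), which is < eps when |y + 3| < (9/2)eps.
Take delta = min(3/2, (9/2)eps). Then 0 < |y + 3| < delta gives both |y + 3| < 3/2 and |y + 3| < (9/2)eps, so |1/y + 1/3| < eps.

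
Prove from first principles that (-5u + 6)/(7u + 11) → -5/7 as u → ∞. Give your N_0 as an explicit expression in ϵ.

N_0 = (97/49)/ϵ

Let ϵ > 0. We seek N_0 > 0 such that u > N_0 implies |(-5u + 6)/(7u + 11) + 5/7| < ϵ.
(-5u + 6)/(7u + 11) + 5/7 = (7(-5u + 6) − (-5)(7u + 11)) / (7(7u + 11)) = 97/(7(7u + 11)).
For u > 0 we have 7u + 11 > 7u, so |(-5u + 6)/(7u + 11) + 5/7| = 97/(7(7u + 11)) < 97/(7·7u) = (97/49)/u.
Thus |(-5u + 6)/(7u + 11) + 5/7| < ϵ whenever u > (97/49)/ϵ.
Take N_0 = (97/49)/ϵ. If u > N_0 then |(-5u + 6)/(7u + 11) + 5/7| < (97/49)/u < ϵ.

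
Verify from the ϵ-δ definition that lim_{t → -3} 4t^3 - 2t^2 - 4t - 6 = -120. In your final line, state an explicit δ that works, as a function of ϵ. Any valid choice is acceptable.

δ = min(1, ϵ/158)

Let ϵ > 0 be given. We want δ > 0 such that 0 < |t + 3| < δ implies |(4t^3 - 2t^2 - 4t - 6) + 120| < ϵ.
(4t^3 - 2t^2 - 4t - 6) + 120 = 4t^3 - 2t^2 - 4t + 114 = (t + 3)(4t^2 - 14t + 38).
So |(4t^3 - 2t^2 - 4t - 6) + 120| = |t + 3|·|4t^2 - 14t + 38|.
Assume first that |t + 3| < 1, so |t| < 4. Then |4t^2 - 14t + 38| ≤ 4·4^2 + 14·4 + 38 = 158.
Hence |(4t^3 - 2t^2 - 4t - 6) + 120| ≤ 158|t + 3| < ϵ provided |t + 3| < ϵ/158.
Take δ = min(1, ϵ/158). Then 0 < |t + 3| < δ gives both |t + 3| < 1 and |t + 3| < ϵ/158, so |(4t^3 - 2t^2 - 4t - 6) + 120| < ϵ.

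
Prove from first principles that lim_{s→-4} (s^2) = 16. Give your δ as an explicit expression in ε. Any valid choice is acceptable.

Let ε > 0. We seek δ > 0 with 0 < |s + 4| < δ ⇒ |s^2 − 16| < ε.
Factor: s^2 − 16 = (s + 4)(s - 4), so |s^2 − 16| = |s + 4|·|s - 4|.
Restrict δ ≤ 1. Then |s + 4| < 1 gives |s| < 5, so by the triangle inequality |s - 4| ≤ 5 + 4 = 9.
Hence |s^2 − 16| ≤ 9|s + 4|, which is < ε once |s + 4| < ε/9.
Take δ = min(1, ε/9). If 0 < |s + 4| < δ then both bounds hold and |s^2 − 16| ≤ 9|s + 4| < 9·(ε/9) = ε.

δ = min(1, ε/9)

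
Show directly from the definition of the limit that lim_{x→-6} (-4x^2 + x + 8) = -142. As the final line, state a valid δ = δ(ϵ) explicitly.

Fix ϵ > 0. We want δ > 0 such that 0 < |x + 6| < δ implies |(-4x^2 + x + 8) + 142| < ϵ.
(-4x^2 + x + 8) + 142 = -4x^2 + x + 150 = (x + 6)(-4x + 25).
So |(-4x^2 + x + 8) + 142| = |x + 6|·|-4x + 25|.
Assume first that |x + 6| < 1, so |x| < 7. Then |-4x + 25| ≤ 4·7 + 25 = 53.
Hence |(-4x^2 + x + 8) + 142| ≤ 53|x + 6| < ϵ provided |x + 6| < ϵ/53.
Take δ = min(1, ϵ/53). Then 0 < |x + 6| < δ gives both |x + 6| < 1 and |x + 6| < ϵ/53, so |(-4x^2 + x + 8) + 142| < ϵ.

δ = min(1, ϵ/53)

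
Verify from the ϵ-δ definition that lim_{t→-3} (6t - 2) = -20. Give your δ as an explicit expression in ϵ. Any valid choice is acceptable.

Let ϵ > 0 be given. We need δ > 0 so that 0 < |t + 3| < δ implies |(6t - 2) + 20| < ϵ.
Since (6t - 2) + 20 = 6(t + 3), we have |(6t - 2) + 20| = 6|t + 3|.
Thus it suffices that |t + 3| < ϵ/6.
Choosing δ = ϵ/6 gives |(6t - 2) + 20| = 6|t + 3| < ϵ whenever |t + 3| < δ.

δ = ϵ/6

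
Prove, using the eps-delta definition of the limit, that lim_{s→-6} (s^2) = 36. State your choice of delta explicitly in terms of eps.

Suppose eps > 0. We seek delta > 0 with 0 < |s + 6| < delta ⇒ |s^2 − 36| < eps.
Factor: s^2 − 36 = (s + 6)(s - 6), so |s^2 − 36| = |s + 6|·|s - 6|.
Restrict delta ≤ 1. Then |s + 6| < 1 gives |s| < 7, so by the triangle inequality |s - 6| ≤ 7 + 6 = 13.
Hence |s^2 − 36| ≤ 13|s + 6|, which is < eps once |s + 6| < eps/13.
Take delta = min(1, eps/13). If 0 < |s + 6| < delta then both bounds hold and |s^2 − 36| ≤ 13|s + 6| < 13·(eps/13) = eps.

delta = min(1, eps/13)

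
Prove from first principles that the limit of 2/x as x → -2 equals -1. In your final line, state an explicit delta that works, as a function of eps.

delta = min(1, eps)

Suppose eps > 0. We seek delta > 0 such that 0 < |x + 2| < delta implies |2/x + 1| < eps.
|2/x + 1| = 2·|-2 − x|/(2·|x|) = 2|x + 2|/(2|x|).
Restrict delta ≤ 1. Then |x + 2| < 1 gives |x| > 1, so 2|x| > 2.
Then |2/x + 1| < 2|x + 2|/2, which is < eps when |x + 2| < eps.
Take delta = min(1, eps). Then 0 < |x + 2| < delta gives both |x + 2| < 1 and |x + 2| < eps, so |2/x + 1| < eps.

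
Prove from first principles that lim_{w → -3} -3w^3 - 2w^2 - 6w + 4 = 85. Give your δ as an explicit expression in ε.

Fix ε > 0. We want δ > 0 such that 0 < |w + 3| < δ implies |(-3w^3 - 2w^2 - 6w + 4) − 85| < ε.
(-3w^3 - 2w^2 - 6w + 4) − 85 = -3w^3 - 2w^2 - 6w - 81 = (w + 3)(-3w^2 + 7w - 27).
So |(-3w^3 - 2w^2 - 6w + 4) − 85| = |w + 3|·|-3w^2 + 7w - 27|.
Assume first that |w + 3| < 1, so |w| < 4. Then |-3w^2 + 7w - 27| ≤ 3·4^2 + 7·4 + 27 = 103.
Hence |(-3w^3 - 2w^2 - 6w + 4) − 85| ≤ 103|w + 3| < ε provided |w + 3| < ε/103.
Take δ = min(1, ε/103). Then 0 < |w + 3| < δ gives both |w + 3| < 1 and |w + 3| < ε/103, so |(-3w^3 - 2w^2 - 6w + 4) − 85| < ε.

δ = min(1, ε/103)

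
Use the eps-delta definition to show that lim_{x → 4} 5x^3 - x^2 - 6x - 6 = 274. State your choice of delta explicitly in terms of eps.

Let eps > 0. We want delta > 0 such that 0 < |x − 4| < delta implies |(5x^3 - x^2 - 6x - 6) − 274| < eps.
(5x^3 - x^2 - 6x - 6) − 274 = 5x^3 - x^2 - 6x - 280 = (x − 4)(5x^2 + 19x + 70).
So |(5x^3 - x^2 - 6x - 6) − 274| = |x − 4|·|5x^2 + 19x + 70|.
Require delta ≤ 1. Then |x − 4| < 1 gives |x| < 5, and by the triangle inequality |5x^2 + 19x + 70| ≤ 5·5^2 + 19·5 + 70 = 290.
Hence |(5x^3 - x^2 - 6x - 6) − 274| ≤ 290|x − 4| < eps provided |x − 4| < eps/290.
Take delta = min(1, eps/290). Then 0 < |x − 4| < delta gives both |x − 4| < 1 and |x − 4| < eps/290, so |(5x^3 - x^2 - 6x - 6) − 274| < eps.

delta = min(1, eps/290)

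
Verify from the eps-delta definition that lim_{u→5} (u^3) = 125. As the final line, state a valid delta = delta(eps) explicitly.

Suppose eps > 0. We seek delta > 0 with 0 < |u − 5| < delta ⇒ |u^3 − 125| < eps.
Factor: u^3 − 125 = (u − 5)(u^2 + 5u + 25), so |u^3 − 125| = |u − 5|·|u^2 + 5u + 25|.
Restrict delta ≤ 1. Then |u − 5| < 1 gives |u| < 6, so by the triangle inequality |u^2 + 5u + 25| ≤ 6^2 + 5·6 + 25 = 91.
Hence |u^3 − 125| ≤ 91|u − 5|, which is < eps once |u − 5| < eps/91.
Take delta = min(1, eps/91). If 0 < |u − 5| < delta then both bounds hold and |u^3 − 125| ≤ 91|u − 5| < 91·(eps/91) = eps.

delta = min(1, eps/91)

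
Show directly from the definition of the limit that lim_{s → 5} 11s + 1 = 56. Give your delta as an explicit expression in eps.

Suppose eps > 0. We need delta > 0 so that 0 < |s − 5| < delta implies |(11s + 1) − 56| < eps.
Since (11s + 1) − 56 = 11(s − 5), we have |(11s + 1) − 56| = 11|s − 5|.
So 11|s − 5| < eps exactly when |s − 5| < eps/11.
Choosing delta = eps/11 gives |(11s + 1) − 56| = 11|s − 5| < eps whenever |s − 5| < delta.

delta = eps/11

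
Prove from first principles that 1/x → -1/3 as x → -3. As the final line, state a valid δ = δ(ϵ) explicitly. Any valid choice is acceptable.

Fix ϵ > 0. We seek δ > 0 such that 0 < |x + 3| < δ implies |1/x + 1/3| < ϵ.
|1/x + 1/3| = |-3 − x|/(3·|x|) = |x + 3|/(3|x|).
Require δ ≤ 3/2 so that |x| > 3 − 3/2 = 3/2, hence 3|x| > 9/2.
Then |1/x + 1/3| < |x + 3|/(9/2), which is < ϵ when |x + 3| < (9/2)ϵ.
Take δ = min(3/2, (9/2)ϵ). Then 0 < |x + 3| < δ gives both |x + 3| < 3/2 and |x + 3| < (9/2)ϵ, so |1/x + 1/3| < ϵ.

δ = min(3/2, (9/2)ϵ)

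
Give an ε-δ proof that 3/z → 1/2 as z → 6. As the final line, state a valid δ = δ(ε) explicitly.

Suppose ε > 0. We seek δ > 0 such that 0 < |z − 6| < δ implies |3/z − (1/2)| < ε.
|3/z − (1/2)| = 3·|6 − z|/(6·|z|) = 3|z − 6|/(6|z|).
Require δ ≤ 3 so that |z| > 6 − 3 = 3, hence 6|z| > 18.
Then |3/z − (1/2)| < 3|z − 6|/18, which is < ε when |z − 6| < 6ε.
Take δ = min(3, 6ε). Then 0 < |z − 6| < δ gives both |z − 6| < 3 and |z − 6| < 6ε, so |3/z − (1/2)| < ε.

δ = min(3, 6ε)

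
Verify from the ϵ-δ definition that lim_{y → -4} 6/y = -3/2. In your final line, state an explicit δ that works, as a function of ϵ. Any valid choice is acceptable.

δ = min(2, (4/3)ϵ)

Let ϵ > 0. We seek δ > 0 such that 0 < |y + 4| < δ implies |6/y + 3/2| < ϵ.
|6/y + 3/2| = 6·|-4 − y|/(4·|y|) = 6|y + 4|/(4|y|).
Require δ ≤ 2 so that |y| > 4 − 2 = 2, hence 4|y| > 8.
Then |6/y + 3/2| < 6|y + 4|/8, which is < ϵ when |y + 4| < (4/3)ϵ.
Take δ = min(2, (4/3)ϵ). Then 0 < |y + 4| < δ gives both |y + 4| < 2 and |y + 4| < (4/3)ϵ, so |6/y + 3/2| < ϵ.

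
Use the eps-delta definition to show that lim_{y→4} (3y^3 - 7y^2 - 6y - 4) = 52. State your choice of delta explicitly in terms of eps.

Fix eps > 0. We want delta > 0 such that 0 < |y − 4| < delta implies |(3y^3 - 7y^2 - 6y - 4) − 52| < eps.
(3y^3 - 7y^2 - 6y - 4) − 52 = 3y^3 - 7y^2 - 6y - 56 = (y − 4)(3y^2 + 5y + 14).
So |(3y^3 - 7y^2 - 6y - 4) − 52| = |y − 4|·|3y^2 + 5y + 14|.
Require delta ≤ 1. Then |y − 4| < 1 gives |y| < 5, and by the triangle inequality |3y^2 + 5y + 14| ≤ 3·5^2 + 5·5 + 14 = 114.
Hence |(3y^3 - 7y^2 - 6y - 4) − 52| ≤ 114|y − 4| < eps provided |y − 4| < eps/114.
Choosing delta = min(1, eps/114) ensures both conditions, hence |(3y^3 - 7y^2 - 6y - 4) − 52| < eps.

delta = min(1, eps/114)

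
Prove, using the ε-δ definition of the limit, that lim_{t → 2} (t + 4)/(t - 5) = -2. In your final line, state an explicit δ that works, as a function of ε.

δ = min(3/2, (1/2)ε)

Fix ε > 0. We want δ > 0 with 0 < |t − 2| < δ ⇒ |(t + 4)/(t - 5) + 2| < ε.
Combining over a common denominator, (t + 4)/(t - 5) + 2 = [(t + 4)·(-3) − 6·(t - 5)] / [(-3)·(t - 5)] = -9(t − 2) / ((-3)(t - 5)).
So |(t + 4)/(t - 5) + 2| = 9|t − 2| / (3·|t − 5|).
Restrict δ ≤ 3/2. Then |t − 2| < 3/2 gives |t − 5| = |(t − 2) + (-3)| ≥ 3 − 3/2 = 3/2.
Hence |(t + 4)/(t - 5) + 2| < 9|t − 2|/(3·(3/2)) = 2|t − 2|, which is < ε once |t − 2| < (1/2)ε.
Take δ = min(3/2, (1/2)ε). Then 0 < |t − 2| < δ forces both bounds, so |(t + 4)/(t - 5) + 2| < ε.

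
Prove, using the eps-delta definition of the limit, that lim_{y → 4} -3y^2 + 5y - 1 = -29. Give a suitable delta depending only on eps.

Let eps > 0. We want delta > 0 such that 0 < |y − 4| < delta implies |(-3y^2 + 5y - 1) + 29| < eps.
(-3y^2 + 5y - 1) + 29 = -3y^2 + 5y + 28 = (y − 4)(-3y - 7).
So |(-3y^2 + 5y - 1) + 29| = |y − 4|·|-3y - 7|.
Assume first that |y − 4| < 1, so |y| < 5. Then |-3y - 7| ≤ 3·5 + 7 = 22.
Hence |(-3y^2 + 5y - 1) + 29| ≤ 22|y − 4| < eps provided |y − 4| < eps/22.
Choosing delta = min(1, eps/22) ensures both conditions, hence |(-3y^2 + 5y - 1) + 29| < eps.

delta = min(1, eps/22)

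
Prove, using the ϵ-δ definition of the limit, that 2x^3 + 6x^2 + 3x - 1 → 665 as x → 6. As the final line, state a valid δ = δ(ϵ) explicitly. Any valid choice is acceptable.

δ = min(2, ϵ/383)

Let ϵ > 0 be given. We want δ > 0 such that 0 < |x − 6| < δ implies |(2x^3 + 6x^2 + 3x - 1) − 665| < ϵ.
(2x^3 + 6x^2 + 3x - 1) − 665 = 2x^3 + 6x^2 + 3x - 666 = (x − 6)(2x^2 + 18x + 111).
So |(2x^3 + 6x^2 + 3x - 1) − 665| = |x − 6|·|2x^2 + 18x + 111|.
Assume first that |x − 6| < 2, so |x| < 8. Then |2x^2 + 18x + 111| ≤ 2·8^2 + 18·8 + 111 = 383.
Hence |(2x^3 + 6x^2 + 3x - 1) − 665| ≤ 383|x − 6| < ϵ provided |x − 6| < ϵ/383.
Take δ = min(2, ϵ/383). Then 0 < |x − 6| < δ gives both |x − 6| < 2 and |x − 6| < ϵ/383, so |(2x^3 + 6x^2 + 3x - 1) − 665| < ϵ.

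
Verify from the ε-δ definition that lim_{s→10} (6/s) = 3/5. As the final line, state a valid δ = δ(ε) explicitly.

Fix ε > 0. We seek δ > 0 such that 0 < |s − 10| < δ implies |6/s − (3/5)| < ε.
|6/s − (3/5)| = 6·|10 − s|/(10·|s|) = 6|s − 10|/(10|s|).
Require δ ≤ 5 so that |s| > 10 − 5 = 5, hence 10|s| > 50.
Then |6/s − (3/5)| < 6|s − 10|/50, which is < ε when |s − 10| < (25/3)ε.
Take δ = min(5, (25/3)ε). Then 0 < |s − 10| < δ gives both |s − 10| < 5 and |s − 10| < (25/3)ε, so |6/s − (3/5)| < ε.

δ = min(5, (25/3)ε)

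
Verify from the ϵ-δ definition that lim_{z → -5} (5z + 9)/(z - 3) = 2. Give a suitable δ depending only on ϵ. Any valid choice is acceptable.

δ = min(4, (4/3)ϵ)

Fix ϵ > 0. We want δ > 0 with 0 < |z + 5| < δ ⇒ |(5z + 9)/(z - 3) − 2| < ϵ.
Combining over a common denominator, (5z + 9)/(z - 3) − 2 = [(5z + 9)·(-8) − (-16)·(z - 3)] / [(-8)·(z - 3)] = -24(z + 5) / ((-8)(z - 3)).
So |(5z + 9)/(z - 3) − 2| = 24|z + 5| / (8·|z − 3|).
Require δ ≤ 4, so |z − 3| ≥ |-8| − |z + 5| > 8 − 4 = 4.
Hence |(5z + 9)/(z - 3) − 2| < 24|z + 5|/(8·4) = (3/4)|z + 5|, which is < ϵ once |z + 5| < (4/3)ϵ.
Take δ = min(4, (4/3)ϵ). Then 0 < |z + 5| < δ forces both bounds, so |(5z + 9)/(z - 3) − 2| < ϵ.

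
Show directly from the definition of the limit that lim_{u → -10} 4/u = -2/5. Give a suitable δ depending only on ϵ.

Fix ϵ > 0. We seek δ > 0 such that 0 < |u + 10| < δ implies |4/u + 2/5| < ϵ.
|4/u + 2/5| = 4·|-10 − u|/(10·|u|) = 4|u + 10|/(10|u|).
Restrict δ ≤ 5. Then |u + 10| < 5 gives |u| > 5, so 10|u| > 50.
Then |4/u + 2/5| < 4|u + 10|/50, which is < ϵ when |u + 10| < (25/2)ϵ.
Take δ = min(5, (25/2)ϵ). Then 0 < |u + 10| < δ gives both |u + 10| < 5 and |u + 10| < (25/2)ϵ, so |4/u + 2/5| < ϵ.

δ = min(5, (25/2)ϵ)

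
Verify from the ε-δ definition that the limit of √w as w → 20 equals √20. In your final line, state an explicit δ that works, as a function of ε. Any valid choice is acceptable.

δ = min(20, √20·ε)

Fix ε > 0. We want δ > 0 such that 0 < |w − 20| < δ implies |√w − √20| < ε.
Multiplying by the conjugate, |√w − √20| = |w − 20|/(√w + √20).
Restrict δ ≤ 20 so that |w − 20| < 20 forces w > 0, and then √w + √20 > √20.
Hence |√w − √20| < |w − 20|/√20, which is < ε once |w − 20| < √20·ε.
Take δ = min(20, √20·ε). If 0 < |w − 20| < δ then w > 0 and |√w − √20| < |w − 20|/√20 < ε.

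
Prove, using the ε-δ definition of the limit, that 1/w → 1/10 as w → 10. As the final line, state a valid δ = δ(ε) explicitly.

Fix ε > 0. We seek δ > 0 such that 0 < |w − 10| < δ implies |1/w − (1/10)| < ε.
|1/w − (1/10)| = |10 − w|/(10·|w|) = |w − 10|/(10|w|).
Require δ ≤ 5 so that |w| > 10 − 5 = 5, hence 10|w| > 50.
Then |1/w − (1/10)| < |w − 10|/50, which is < ε when |w − 10| < 50ε.
Take δ = min(5, 50ε). Then 0 < |w − 10| < δ gives both |w − 10| < 5 and |w − 10| < 50ε, so |1/w − (1/10)| < ε.

δ = min(5, 50ε)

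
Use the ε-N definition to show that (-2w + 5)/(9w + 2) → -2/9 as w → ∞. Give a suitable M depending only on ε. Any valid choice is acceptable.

Let ε > 0. We seek M > 0 such that w > M implies |(-2w + 5)/(9w + 2) + 2/9| < ε.
(-2w + 5)/(9w + 2) + 2/9 = (9(-2w + 5) − (-2)(9w + 2)) / (9(9w + 2)) = 49/(9(9w + 2)).
For w > 0 we have 9w + 2 > 9w, so |(-2w + 5)/(9w + 2) + 2/9| = 49/(9(9w + 2)) < 49/(9·9w) = (49/81)/w.
Thus |(-2w + 5)/(9w + 2) + 2/9| < ε whenever w > (49/81)/ε.
Take M = (49/81)/ε. If w > M then |(-2w + 5)/(9w + 2) + 2/9| < (49/81)/w < ε.

M = (49/81)/ε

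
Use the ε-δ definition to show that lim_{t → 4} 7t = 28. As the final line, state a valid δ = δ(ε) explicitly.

Suppose ε > 0. We need δ > 0 so that 0 < |t − 4| < δ implies |(7t) − 28| < ε.
|(7t) − 28| = |7t - 28| = 7|t − 4|.
So 7|t − 4| < ε exactly when |t − 4| < ε/7.
Take δ = ε/7. If 0 < |t − 4| < δ then |(7t) − 28| = 7|t − 4| < 7·(ε/7) = ε.

δ = ε/7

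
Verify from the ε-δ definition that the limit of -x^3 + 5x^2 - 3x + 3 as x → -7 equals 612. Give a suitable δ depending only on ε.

δ = min(2, ε/276)

Let ε > 0. We want δ > 0 such that 0 < |x + 7| < δ implies |(-x^3 + 5x^2 - 3x + 3) − 612| < ε.
(-x^3 + 5x^2 - 3x + 3) − 612 = -x^3 + 5x^2 - 3x - 609 = (x + 7)(-x^2 + 12x - 87).
So |(-x^3 + 5x^2 - 3x + 3) − 612| = |x + 7|·|-x^2 + 12x - 87|.
Require δ ≤ 2. Then |x + 7| < 2 gives |x| < 9, and by the triangle inequality |-x^2 + 12x - 87| ≤ 9^2 + 12·9 + 87 = 276.
Hence |(-x^3 + 5x^2 - 3x + 3) − 612| ≤ 276|x + 7| < ε provided |x + 7| < ε/276.
Choosing δ = min(2, ε/276) ensures both conditions, hence |(-x^3 + 5x^2 - 3x + 3) − 612| < ε.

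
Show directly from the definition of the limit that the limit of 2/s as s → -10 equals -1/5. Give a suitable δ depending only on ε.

Suppose ε > 0. We seek δ > 0 such that 0 < |s + 10| < δ implies |2/s + 1/5| < ε.
|2/s + 1/5| = 2·|-10 − s|/(10·|s|) = 2|s + 10|/(10|s|).
Require δ ≤ 5 so that |s| > 10 − 5 = 5, hence 10|s| > 50.
Then |2/s + 1/5| < 2|s + 10|/50, which is < ε when |s + 10| < 25ε.
Take δ = min(5, 25ε). Then 0 < |s + 10| < δ gives both |s + 10| < 5 and |s + 10| < 25ε, so |2/s + 1/5| < ε.

δ = min(5, 25ε)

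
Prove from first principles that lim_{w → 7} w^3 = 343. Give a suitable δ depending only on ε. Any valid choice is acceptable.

Let ε > 0. We seek δ > 0 with 0 < |w − 7| < δ ⇒ |w^3 − 343| < ε.
Factor: w^3 − 343 = (w − 7)(w^2 + 7w + 49), so |w^3 − 343| = |w − 7|·|w^2 + 7w + 49|.
Restrict δ ≤ 2. Then |w − 7| < 2 gives |w| < 9, so by the triangle inequality |w^2 + 7w + 49| ≤ 9^2 + 7·9 + 49 = 193.
Hence |w^3 − 343| ≤ 193|w − 7|, which is < ε once |w − 7| < ε/193.
Take δ = min(2, ε/193). If 0 < |w − 7| < δ then both bounds hold and |w^3 − 343| ≤ 193|w − 7| < 193·(ε/193) = ε.

δ = min(2, ε/193)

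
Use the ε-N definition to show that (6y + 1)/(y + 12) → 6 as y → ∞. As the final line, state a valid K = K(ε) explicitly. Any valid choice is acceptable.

Suppose ε > 0. We seek K > 0 such that y > K implies |(6y + 1)/(y + 12) − 6| < ε.
(6y + 1)/(y + 12) − 6 = ((6y + 1) − 6(y + 12)) / ((y + 12)) = -71/((y + 12)).
For y > 0 we have y + 12 > y, so |(6y + 1)/(y + 12) − 6| = 71/((y + 12)) < 71/(y) = 71/y.
Thus |(6y + 1)/(y + 12) − 6| < ε whenever y > 71/ε.
Take K = 71/ε. If y > K then |(6y + 1)/(y + 12) − 6| < 71/y < ε.

K = 71/ε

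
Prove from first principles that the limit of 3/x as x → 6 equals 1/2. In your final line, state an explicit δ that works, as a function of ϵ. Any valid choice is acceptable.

δ = min(3, 6ϵ)

Fix ϵ > 0. We seek δ > 0 such that 0 < |x − 6| < δ implies |3/x − (1/2)| < ϵ.
|3/x − (1/2)| = 3·|6 − x|/(6·|x|) = 3|x − 6|/(6|x|).
Restrict δ ≤ 3. Then |x − 6| < 3 gives |x| > 3, so 6|x| > 18.
Then |3/x − (1/2)| < 3|x − 6|/18, which is < ϵ when |x − 6| < 6ϵ.
Take δ = min(3, 6ϵ). Then 0 < |x − 6| < δ gives both |x − 6| < 3 and |x − 6| < 6ϵ, so |3/x − (1/2)| < ϵ.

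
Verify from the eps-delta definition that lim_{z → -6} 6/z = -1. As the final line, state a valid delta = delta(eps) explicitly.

Suppose eps > 0. We seek delta > 0 such that 0 < |z + 6| < delta implies |6/z + 1| < eps.
|6/z + 1| = 6·|-6 − z|/(6·|z|) = 6|z + 6|/(6|z|).
Require delta ≤ 3 so that |z| > 6 − 3 = 3, hence 6|z| > 18.
Then |6/z + 1| < 6|z + 6|/18, which is < eps when |z + 6| < 3eps.
Take delta = min(3, 3eps). Then 0 < |z + 6| < delta gives both |z + 6| < 3 and |z + 6| < 3eps, so |6/z + 1| < eps.

delta = min(3, 3eps)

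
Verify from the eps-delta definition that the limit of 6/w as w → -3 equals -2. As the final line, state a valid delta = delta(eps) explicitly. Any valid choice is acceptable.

Let eps > 0 be given. We seek delta > 0 such that 0 < |w + 3| < delta implies |6/w + 2| < eps.
|6/w + 2| = 6·|-3 − w|/(3·|w|) = 6|w + 3|/(3|w|).
Restrict delta ≤ 3/2. Then |w + 3| < 3/2 gives |w| > 3/2, so 3|w| > 9/2.
Then |6/w + 2| < 6|w + 3|/(9/2), which is < eps when |w + 3| < (3/4)eps.
Take delta = min(3/2, (3/4)eps). Then 0 < |w + 3| < delta gives both |w + 3| < 3/2 and |w + 3| < (3/4)eps, so |6/w + 2| < eps.

delta = min(3/2, (3/4)eps)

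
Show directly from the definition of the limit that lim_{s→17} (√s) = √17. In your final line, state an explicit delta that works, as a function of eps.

delta = min(17, √17·eps)

Suppose eps > 0. We want delta > 0 such that 0 < |s − 17| < delta implies |√s − √17| < eps.
Multiplying by the conjugate, |√s − √17| = |s − 17|/(√s + √17).
Restrict delta ≤ 17 so that |s − 17| < 17 forces s > 0, and then √s + √17 > √17.
Hence |√s − √17| < |s − 17|/√17, which is < eps once |s − 17| < √17·eps.
Take delta = min(17, √17·eps). If 0 < |s − 17| < delta then s > 0 and |√s − √17| < |s − 17|/√17 < eps.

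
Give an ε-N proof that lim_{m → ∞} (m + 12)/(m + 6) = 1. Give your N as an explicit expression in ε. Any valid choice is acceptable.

N = 6/ε

Suppose ε > 0. For m ≥ 1, |(m + 12)/(m + 6) − 1| = |6|/((m + 6)) = 6/((m + 6)).
Since m + 6 ≥ m for m ≥ 1, this is ≤ 6/(m) = 6/m.
So |(m + 12)/(m + 6) − 1| < ε whenever m > 6/ε.
Take N = 6/ε. If m > N then |(m + 12)/(m + 6) − 1| ≤ 6/m < ε.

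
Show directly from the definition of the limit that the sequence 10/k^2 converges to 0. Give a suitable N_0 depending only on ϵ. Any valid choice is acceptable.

N_0 = (10/ϵ)^{1/2}

Suppose ϵ > 0. For k ≥ 1, |10/k^2 − 0| = 10/k^2.
10/k^2 < ϵ ⇔ k^2 > 10/ϵ ⇔ k > (10/ϵ)^{1/2}.
Take N_0 = (10/ϵ)^{1/2}. Then k > N_0 implies 10/k^2 < ϵ.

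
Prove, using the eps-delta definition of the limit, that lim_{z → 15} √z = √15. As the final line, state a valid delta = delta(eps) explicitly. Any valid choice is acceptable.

delta = min(15, √15·eps)

Let eps > 0. We want delta > 0 such that 0 < |z − 15| < delta implies |√z − √15| < eps.
Multiplying by the conjugate, |√z − √15| = |z − 15|/(√z + √15).
Restrict delta ≤ 15 so that |z − 15| < 15 forces z > 0, and then √z + √15 > √15.
Hence |√z − √15| < |z − 15|/√15, which is < eps once |z − 15| < √15·eps.
Take delta = min(15, √15·eps). If 0 < |z − 15| < delta then z > 0 and |√z − √15| < |z − 15|/√15 < eps.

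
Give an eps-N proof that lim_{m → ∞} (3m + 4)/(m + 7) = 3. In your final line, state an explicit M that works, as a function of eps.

M = 17/eps

Let eps > 0 be given. For m ≥ 1, |(3m + 4)/(m + 7) − 3| = |-17|/((m + 7)) = 17/((m + 7)).
Since m + 7 ≥ m for m ≥ 1, this is ≤ 17/(m) = 17/m.
So |(3m + 4)/(m + 7) − 3| < eps whenever m > 17/eps.
Take M = 17/eps. If m > M then |(3m + 4)/(m + 7) − 3| ≤ 17/m < eps.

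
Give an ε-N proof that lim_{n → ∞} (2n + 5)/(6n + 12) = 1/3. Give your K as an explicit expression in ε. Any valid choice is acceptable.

Let ε > 0. For n ≥ 1, |(2n + 5)/(6n + 12) − (1/3)| = |6|/(6(6n + 12)) = 6/(6(6n + 12)).
Since 6n + 12 ≥ 6n for n ≥ 1, this is ≤ 6/(6·6n) = (1/6)/n.
So |(2n + 5)/(6n + 12) − (1/3)| < ε whenever n > (1/6)/ε.
Take K = (1/6)/ε. If n > K then |(2n + 5)/(6n + 12) − (1/3)| ≤ (1/6)/n < ε.

K = (1/6)/ε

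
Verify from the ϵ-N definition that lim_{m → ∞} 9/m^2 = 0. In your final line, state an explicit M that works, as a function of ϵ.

Let ϵ > 0. For m ≥ 1, |9/m^2 − 0| = 9/m^2.
9/m^2 < ϵ ⇔ m^2 > 9/ϵ ⇔ m > (9/ϵ)^{1/2}.
Take M = (9/ϵ)^{1/2}. Then m > M implies 9/m^2 < ϵ.

M = (9/ϵ)^{1/2}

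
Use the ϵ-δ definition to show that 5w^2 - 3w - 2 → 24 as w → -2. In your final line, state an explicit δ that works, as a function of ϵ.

Fix ϵ > 0. We want δ > 0 such that 0 < |w + 2| < δ implies |(5w^2 - 3w - 2) − 24| < ϵ.
(5w^2 - 3w - 2) − 24 = 5w^2 - 3w - 26 = (w + 2)(5w - 13).
So |(5w^2 - 3w - 2) − 24| = |w + 2|·|5w - 13|.
Require δ ≤ 1. Then |w + 2| < 1 gives |w| < 3, and by the triangle inequality |5w - 13| ≤ 5·3 + 13 = 28.
Hence |(5w^2 - 3w - 2) − 24| ≤ 28|w + 2| < ϵ provided |w + 2| < ϵ/28.
Take δ = min(1, ϵ/28). Then 0 < |w + 2| < δ gives both |w + 2| < 1 and |w + 2| < ϵ/28, so |(5w^2 - 3w - 2) − 24| < ϵ.

δ = min(1, ϵ/28)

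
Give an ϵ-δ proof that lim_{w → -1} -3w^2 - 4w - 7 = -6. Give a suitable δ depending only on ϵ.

δ = min(1, ϵ/7)

Suppose ϵ > 0. We want δ > 0 such that 0 < |w + 1| < δ implies |(-3w^2 - 4w - 7) + 6| < ϵ.
(-3w^2 - 4w - 7) + 6 = -3w^2 - 4w - 1 = (w + 1)(-3w - 1).
So |(-3w^2 - 4w - 7) + 6| = |w + 1|·|-3w - 1|.
Assume first that |w + 1| < 1, so |w| < 2. Then |-3w - 1| ≤ 3·2 + 1 = 7.
Hence |(-3w^2 - 4w - 7) + 6| ≤ 7|w + 1| < ϵ provided |w + 1| < ϵ/7.
Choosing δ = min(1, ϵ/7) ensures both conditions, hence |(-3w^2 - 4w - 7) + 6| < ϵ.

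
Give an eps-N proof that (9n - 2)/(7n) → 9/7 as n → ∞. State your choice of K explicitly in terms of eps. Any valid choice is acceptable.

Let eps > 0. For n ≥ 1, |(9n - 2)/(7n) − (9/7)| = |-14|/(7(7n)) = 14/(7(7n)).
Since 7n ≥ 7n for n ≥ 1, this is ≤ 14/(7·7n) = (2/7)/n.
So |(9n - 2)/(7n) − (9/7)| < eps whenever n > (2/7)/eps.
Take K = (2/7)/eps. If n > K then |(9n - 2)/(7n) − (9/7)| ≤ (2/7)/n < eps.

K = (2/7)/eps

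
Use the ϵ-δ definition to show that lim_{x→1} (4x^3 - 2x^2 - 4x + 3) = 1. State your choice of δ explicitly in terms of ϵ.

Suppose ϵ > 0. We want δ > 0 such that 0 < |x − 1| < δ implies |(4x^3 - 2x^2 - 4x + 3) − 1| < ϵ.
(4x^3 - 2x^2 - 4x + 3) − 1 = 4x^3 - 2x^2 - 4x + 2 = (x − 1)(4x^2 + 2x - 2).
So |(4x^3 - 2x^2 - 4x + 3) − 1| = |x − 1|·|4x^2 + 2x - 2|.
Assume first that |x − 1| < 1, so |x| < 2. Then |4x^2 + 2x - 2| ≤ 4·2^2 + 2·2 + 2 = 22.
Hence |(4x^3 - 2x^2 - 4x + 3) − 1| ≤ 22|x − 1| < ϵ provided |x − 1| < ϵ/22.
Choosing δ = min(1, ϵ/22) ensures both conditions, hence |(4x^3 - 2x^2 - 4x + 3) − 1| < ϵ.

δ = min(1, ϵ/22)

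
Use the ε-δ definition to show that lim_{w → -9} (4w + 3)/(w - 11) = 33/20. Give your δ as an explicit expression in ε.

Fix ε > 0. We want δ > 0 with 0 < |w + 9| < δ ⇒ |(4w + 3)/(w - 11) − (33/20)| < ε.
Combining over a common denominator, (4w + 3)/(w - 11) − (33/20) = [(4w + 3)·(-20) − (-33)·(w - 11)] / [(-20)·(w - 11)] = -47(w + 9) / ((-20)(w - 11)).
So |(4w + 3)/(w - 11) − (33/20)| = 47|w + 9| / (20·|w − 11|).
Restrict δ ≤ 10. Then |w + 9| < 10 gives |w − 11| = |(w + 9) + (-20)| ≥ 20 − 10 = 10.
Hence |(4w + 3)/(w - 11) − (33/20)| < 47|w + 9|/(20·10) = (47/200)|w + 9|, which is < ε once |w + 9| < (200/47)ε.
Take δ = min(10, (200/47)ε). Then 0 < |w + 9| < δ forces both bounds, so |(4w + 3)/(w - 11) − (33/20)| < ε.

δ = min(10, (200/47)ε)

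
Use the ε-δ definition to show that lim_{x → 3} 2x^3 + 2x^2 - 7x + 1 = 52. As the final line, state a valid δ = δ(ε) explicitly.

Suppose ε > 0. We want δ > 0 such that 0 < |x − 3| < δ implies |(2x^3 + 2x^2 - 7x + 1) − 52| < ε.
(2x^3 + 2x^2 - 7x + 1) − 52 = 2x^3 + 2x^2 - 7x - 51 = (x − 3)(2x^2 + 8x + 17).
So |(2x^3 + 2x^2 - 7x + 1) − 52| = |x − 3|·|2x^2 + 8x + 17|.
Require δ ≤ 2. Then |x − 3| < 2 gives |x| < 5, and by the triangle inequality |2x^2 + 8x + 17| ≤ 2·5^2 + 8·5 + 17 = 107.
Hence |(2x^3 + 2x^2 - 7x + 1) − 52| ≤ 107|x − 3| < ε provided |x − 3| < ε/107.
Choosing δ = min(2, ε/107) ensures both conditions, hence |(2x^3 + 2x^2 - 7x + 1) − 52| < ε.

δ = min(2, ε/107)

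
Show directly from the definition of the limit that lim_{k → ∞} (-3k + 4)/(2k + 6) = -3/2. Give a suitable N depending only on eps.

Let eps > 0 be given. For k ≥ 1, |(-3k + 4)/(2k + 6) + 3/2| = |26|/(2(2k + 6)) = 26/(2(2k + 6)).
Since 2k + 6 ≥ 2k for k ≥ 1, this is ≤ 26/(2·2k) = (13/2)/k.
So |(-3k + 4)/(2k + 6) + 3/2| < eps whenever k > (13/2)/eps.
Take N = (13/2)/eps. If k > N then |(-3k + 4)/(2k + 6) + 3/2| ≤ (13/2)/k < eps.

N = (13/2)/eps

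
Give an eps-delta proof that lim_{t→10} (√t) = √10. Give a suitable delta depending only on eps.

delta = min(10, √10·eps)

Let eps > 0. We want delta > 0 such that 0 < |t − 10| < delta implies |√t − √10| < eps.
Rationalise: √t − √10 = (t − 10)/(√t + √10), so |√t − √10| = |t − 10|/(√t + √10).
Restrict delta ≤ 10 so that |t − 10| < 10 forces t > 0, and then √t + √10 > √10.
Hence |√t − √10| < |t − 10|/√10, which is < eps once |t − 10| < √10·eps.
Take delta = min(10, √10·eps). If 0 < |t − 10| < delta then t > 0 and |√t − √10| < |t − 10|/√10 < eps.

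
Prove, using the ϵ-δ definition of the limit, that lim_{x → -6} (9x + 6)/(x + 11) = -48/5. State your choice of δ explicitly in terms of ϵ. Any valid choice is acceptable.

Fix ϵ > 0. We want δ > 0 with 0 < |x + 6| < δ ⇒ |(9x + 6)/(x + 11) + 48/5| < ϵ.
Combining over a common denominator, (9x + 6)/(x + 11) + 48/5 = [(9x + 6)·5 − (-48)·(x + 11)] / [5·(x + 11)] = 93(x + 6) / (5(x + 11)).
So |(9x + 6)/(x + 11) + 48/5| = 93|x + 6| / (5·|x + 11|).
Restrict δ ≤ 5/2. Then |x + 6| < 5/2 gives |x + 11| = |(x + 6) + 5| ≥ 5 − 5/2 = 5/2.
Hence |(9x + 6)/(x + 11) + 48/5| < 93|x + 6|/(5·(5/2)) = (186/25)|x + 6|, which is < ϵ once |x + 6| < (25/186)ϵ.
Take δ = min(5/2, (25/186)ϵ). Then 0 < |x + 6| < δ forces both bounds, so |(9x + 6)/(x + 11) + 48/5| < ϵ.

δ = min(5/2, (25/186)ϵ)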